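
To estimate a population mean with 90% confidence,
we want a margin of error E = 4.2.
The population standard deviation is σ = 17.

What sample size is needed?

z_0.05 = 1.645
n = (z×σ/E)² = (1.645×17/4.2)²
n = 44.3334
Round up: n = 45

Answer: n = 45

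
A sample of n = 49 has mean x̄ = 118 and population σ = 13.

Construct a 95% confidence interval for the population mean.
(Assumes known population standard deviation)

Answer: (114.3601, 121.6399)

Derivation:
Confidence level: 95%, α = 0.05
z_0.025 = 1.960
SE = σ/√n = 13/√49 = 1.8571
Margin of error = 1.960 × 1.8571 = 3.6399
CI: x̄ ± margin = 118 ± 3.6399
CI: (114.3601, 121.6399)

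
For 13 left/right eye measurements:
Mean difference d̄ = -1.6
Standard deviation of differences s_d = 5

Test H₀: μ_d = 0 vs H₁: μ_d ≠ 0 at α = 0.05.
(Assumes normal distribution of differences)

df = n - 1 = 12
SE = s_d/√n = 5/√13 = 1.3868
t = d̄/SE = -1.6/1.3868 = -1.1537
Critical value: t_{0.025,12} = ±2.179
p-value ≈ 0.2711
Decision: fail to reject H₀

Answer: t = -1.1537, fail to reject H₀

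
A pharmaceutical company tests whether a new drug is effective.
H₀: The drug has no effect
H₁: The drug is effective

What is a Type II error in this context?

A Type I error (probability α) occurs when we reject a true H₀.
A Type II error (probability β) occurs when we fail to reject a false H₀.

Answer: Failing to detect the drug's effect when it actually works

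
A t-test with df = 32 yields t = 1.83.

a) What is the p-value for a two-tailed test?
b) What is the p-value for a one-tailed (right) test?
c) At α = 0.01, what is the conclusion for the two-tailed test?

Answer: a) 0.0766, b) 0.0383, c) fail to reject H₀

Derivation:
Using t-distribution with df = 32:
a) Two-tailed: p = 2×P(T > 1.83) = 0.0766
b) One-tailed: p = P(T > 1.83) = 0.0383
c) 0.0766 ≥ 0.01, fail to reject H₀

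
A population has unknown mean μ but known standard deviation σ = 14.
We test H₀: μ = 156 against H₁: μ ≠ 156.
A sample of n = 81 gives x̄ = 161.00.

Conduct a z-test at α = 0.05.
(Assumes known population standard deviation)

Answer: z = 3.2142, reject H₀

Derivation:
Standard error: SE = σ/√n = 14/√81 = 1.5556
z-statistic: z = (x̄ - μ₀)/SE = (161.00 - 156)/1.5556 = 3.2142
Critical value: ±1.960
p-value = 0.0013
Decision: reject H₀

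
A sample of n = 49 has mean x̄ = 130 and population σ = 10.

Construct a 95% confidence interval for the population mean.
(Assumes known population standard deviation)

Answer: (127.1999, 132.8001)

Derivation:
Confidence level: 95%, α = 0.05
z_0.025 = 1.960
SE = σ/√n = 10/√49 = 1.4286
Margin of error = 1.960 × 1.4286 = 2.8001
CI: x̄ ± margin = 130 ± 2.8001
CI: (127.1999, 132.8001)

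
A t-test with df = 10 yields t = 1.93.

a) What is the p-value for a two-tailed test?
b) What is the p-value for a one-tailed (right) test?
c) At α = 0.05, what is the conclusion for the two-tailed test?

Using t-distribution with df = 10:
a) Two-tailed: p = 2×P(T > 1.93) = 0.0824
b) One-tailed: p = P(T > 1.93) = 0.0412
c) 0.0824 ≥ 0.05, fail to reject H₀

Answer: a) 0.0824, b) 0.0412, c) fail to reject H₀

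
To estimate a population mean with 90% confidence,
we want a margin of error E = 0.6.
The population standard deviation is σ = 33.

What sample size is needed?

Answer: n = 8186

Derivation:
z_0.05 = 1.645
n = (z×σ/E)² = (1.645×33/0.6)²
n = 8185.7256
Round up: n = 8186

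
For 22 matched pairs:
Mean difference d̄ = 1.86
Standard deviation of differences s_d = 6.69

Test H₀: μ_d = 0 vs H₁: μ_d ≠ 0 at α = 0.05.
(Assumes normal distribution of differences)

df = n - 1 = 21
SE = s_d/√n = 6.69/√22 = 1.4263
t = d̄/SE = 1.86/1.4263 = 1.3041
Critical value: t_{0.025,21} = ±2.080
p-value ≈ 0.2063
Decision: fail to reject H₀

Answer: t = 1.3041, fail to reject H₀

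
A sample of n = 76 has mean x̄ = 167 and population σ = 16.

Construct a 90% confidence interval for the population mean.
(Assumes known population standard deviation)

Answer: (163.9809, 170.0191)

Derivation:
Confidence level: 90%, α = 0.1
z_0.05 = 1.645
SE = σ/√n = 16/√76 = 1.8353
Margin of error = 1.645 × 1.8353 = 3.0191
CI: x̄ ± margin = 167 ± 3.0191
CI: (163.9809, 170.0191)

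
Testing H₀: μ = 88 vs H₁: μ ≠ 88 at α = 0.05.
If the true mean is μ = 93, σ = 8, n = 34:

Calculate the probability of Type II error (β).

SE = σ/√n = 8/√34 = 1.3720
Critical values: μ₀ ± z_0.025×SE = 88 ± 1.960×1.3720
Acceptance region: (85.3109, 90.6891)
Under H₁ (μ = 93): z_high = (90.6891 - 93)/1.3720 = -1.6843, z_low = (85.3109 - 93)/1.3720 = -5.6043
β = P(not reject | H₁) = Φ(-1.6843) - Φ(-5.6043) ≈ 0.0461

Answer: β ≈ 0.0461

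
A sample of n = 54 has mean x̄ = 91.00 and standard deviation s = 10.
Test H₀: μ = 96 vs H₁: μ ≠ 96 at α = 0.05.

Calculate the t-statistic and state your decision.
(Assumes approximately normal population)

df = n - 1 = 53
SE = s/√n = 10/√54 = 1.3608
t = (x̄ - μ₀)/SE = (91.00 - 96)/1.3608 = -3.6743
Critical value: t_{0.025,53} = ±2.006
p-value ≈ 0.0006
Decision: reject H₀

Answer: t = -3.6743, reject H₀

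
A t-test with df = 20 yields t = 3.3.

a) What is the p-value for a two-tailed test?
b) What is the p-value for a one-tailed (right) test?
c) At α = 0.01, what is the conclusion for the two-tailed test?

Using t-distribution with df = 20:
a) Two-tailed: p = 2×P(T > 3.3) = 0.0036
b) One-tailed: p = P(T > 3.3) = 0.0018
c) 0.0036 < 0.01, reject H₀

Answer: a) 0.0036, b) 0.0018, c) reject H₀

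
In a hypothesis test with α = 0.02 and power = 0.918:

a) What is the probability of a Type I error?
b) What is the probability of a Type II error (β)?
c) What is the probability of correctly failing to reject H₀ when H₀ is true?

a) Type I error probability = α = 0.02
b) Power = P(reject H₀ | H₁ true) = 1 - β = 0.918, so Type II error probability = β = 1 - Power = 0.082
c) P(fail to reject H₀ | H₀ true) = 1 - α = 0.98

Answer: a) 0.02, b) 0.082, c) 0.98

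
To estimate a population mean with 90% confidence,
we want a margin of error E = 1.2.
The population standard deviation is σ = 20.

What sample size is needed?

Answer: n = 752

Derivation:
z_0.05 = 1.645
n = (z×σ/E)² = (1.645×20/1.2)²
n = 751.6736
Round up: n = 752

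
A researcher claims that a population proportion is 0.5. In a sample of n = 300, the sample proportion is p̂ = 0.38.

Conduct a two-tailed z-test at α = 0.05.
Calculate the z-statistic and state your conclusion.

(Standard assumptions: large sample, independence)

Answer: z = -4.1569, reject H₀

Derivation:
H₀: p = 0.5, H₁: p ≠ 0.5
Standard error: SE = √(p₀(1-p₀)/n) = √(0.5×0.5/300) = 0.028868
z-statistic: z = (p̂ - p₀)/SE = (0.38 - 0.5)/0.028868 = -4.1569
Critical value: z_0.025 = ±1.960
p-value < 0.0001
Decision: reject H₀ at α = 0.05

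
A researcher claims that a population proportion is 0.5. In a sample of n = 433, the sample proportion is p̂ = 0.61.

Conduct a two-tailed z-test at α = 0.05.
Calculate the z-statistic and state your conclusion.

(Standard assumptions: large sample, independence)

H₀: p = 0.5, H₁: p ≠ 0.5
Standard error: SE = √(p₀(1-p₀)/n) = √(0.5×0.5/433) = 0.024028
z-statistic: z = (p̂ - p₀)/SE = (0.61 - 0.5)/0.024028 = 4.5780
Critical value: z_0.025 = ±1.960
p-value < 0.0001
Decision: reject H₀ at α = 0.05

Answer: z = 4.5780, reject H₀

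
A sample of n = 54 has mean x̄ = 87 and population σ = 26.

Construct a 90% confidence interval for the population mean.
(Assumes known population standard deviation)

Answer: (81.1797, 92.8203)

Derivation:
Confidence level: 90%, α = 0.1
z_0.05 = 1.645
SE = σ/√n = 26/√54 = 3.5382
Margin of error = 1.645 × 3.5382 = 5.8203
CI: x̄ ± margin = 87 ± 5.8203
CI: (81.1797, 92.8203)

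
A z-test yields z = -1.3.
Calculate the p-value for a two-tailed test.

For z = -1.3:
p = 2×P(Z > |-1.3|) = 2×(1 - Φ(1.3)) = 0.1936

Answer: p-value ≈ 0.1936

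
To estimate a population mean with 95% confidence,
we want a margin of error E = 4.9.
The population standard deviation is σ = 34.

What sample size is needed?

Answer: n = 185

Derivation:
z_0.025 = 1.960
n = (z×σ/E)² = (1.960×34/4.9)²
n = 184.9600
Round up: n = 185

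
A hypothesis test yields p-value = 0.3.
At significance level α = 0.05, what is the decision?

Answer: fail to reject H₀

Derivation:
Compare p-value to α:
0.3 ≥ 0.05
Decision: fail to reject H₀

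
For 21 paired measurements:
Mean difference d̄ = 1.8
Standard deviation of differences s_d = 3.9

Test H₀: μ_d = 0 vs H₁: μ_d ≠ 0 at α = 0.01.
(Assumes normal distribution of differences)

df = n - 1 = 20
SE = s_d/√n = 3.9/√21 = 0.8510
t = d̄/SE = 1.8/0.8510 = 2.1152
Critical value: t_{0.005,20} = ±2.845
p-value ≈ 0.0472
Decision: fail to reject H₀

Answer: t = 2.1152, fail to reject H₀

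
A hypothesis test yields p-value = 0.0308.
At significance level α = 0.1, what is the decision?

Answer: reject H₀

Derivation:
Compare p-value to α:
0.0308 < 0.1
Decision: reject H₀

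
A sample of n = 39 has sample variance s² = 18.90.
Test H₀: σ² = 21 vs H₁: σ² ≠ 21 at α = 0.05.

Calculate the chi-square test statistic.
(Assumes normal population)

df = n - 1 = 38
χ² = (n-1)s²/σ₀² = 38×18.90/21 = 34.2000
Critical values: χ²_{0.975,38} = 22.878, χ²_{0.025,38} = 56.896
Rejection region: χ² < 22.878 or χ² > 56.896
Decision: fail to reject H₀

Answer: χ² = 34.2000, fail to reject H₀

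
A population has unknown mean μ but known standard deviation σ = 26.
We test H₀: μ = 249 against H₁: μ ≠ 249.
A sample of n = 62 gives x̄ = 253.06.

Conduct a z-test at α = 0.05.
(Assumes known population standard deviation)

Answer: z = 1.2296, fail to reject H₀

Derivation:
Standard error: SE = σ/√n = 26/√62 = 3.3020
z-statistic: z = (x̄ - μ₀)/SE = (253.06 - 249)/3.3020 = 1.2296
Critical value: ±1.960
p-value = 0.2188
Decision: fail to reject H₀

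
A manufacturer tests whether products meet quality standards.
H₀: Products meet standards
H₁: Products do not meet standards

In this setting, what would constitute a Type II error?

Type I error (α): Rejecting H₀ when H₀ is true
Type II error (β): Failing to reject H₀ when H₁ is true

Answer: Accepting products as meeting standards when they don't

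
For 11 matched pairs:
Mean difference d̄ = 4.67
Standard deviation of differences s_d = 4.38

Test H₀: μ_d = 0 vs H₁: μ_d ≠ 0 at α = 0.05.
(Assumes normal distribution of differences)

df = n - 1 = 10
SE = s_d/√n = 4.38/√11 = 1.3206
t = d̄/SE = 4.67/1.3206 = 3.5363
Critical value: t_{0.025,10} = ±2.228
p-value ≈ 0.0054
Decision: reject H₀

Answer: t = 3.5363, reject H₀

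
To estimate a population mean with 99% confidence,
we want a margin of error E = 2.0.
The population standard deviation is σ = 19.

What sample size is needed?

Answer: n = 599

Derivation:
z_0.005 = 2.576
n = (z×σ/E)² = (2.576×19/2.0)²
n = 598.8788
Round up: n = 599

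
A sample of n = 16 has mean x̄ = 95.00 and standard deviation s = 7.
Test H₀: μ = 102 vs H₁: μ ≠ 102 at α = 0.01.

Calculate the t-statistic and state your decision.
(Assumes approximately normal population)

df = n - 1 = 15
SE = s/√n = 7/√16 = 1.7500
t = (x̄ - μ₀)/SE = (95.00 - 102)/1.7500 = -4.0000
Critical value: t_{0.005,15} = ±2.947
p-value ≈ 0.0012
Decision: reject H₀

Answer: t = -4.0000, reject H₀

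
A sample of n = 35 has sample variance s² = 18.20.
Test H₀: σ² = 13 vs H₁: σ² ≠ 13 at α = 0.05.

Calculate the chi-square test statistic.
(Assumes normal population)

df = n - 1 = 34
χ² = (n-1)s²/σ₀² = 34×18.20/13 = 47.6000
Critical values: χ²_{0.975,34} = 19.806, χ²_{0.025,34} = 51.966
Rejection region: χ² < 19.806 or χ² > 51.966
Decision: fail to reject H₀

Answer: χ² = 47.6000, fail to reject H₀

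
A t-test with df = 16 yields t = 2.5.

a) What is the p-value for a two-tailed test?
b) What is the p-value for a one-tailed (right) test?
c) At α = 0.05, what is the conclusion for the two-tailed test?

Using t-distribution with df = 16:
a) Two-tailed: p = 2×P(T > 2.5) = 0.0237
b) One-tailed: p = P(T > 2.5) = 0.0118
c) 0.0237 < 0.05, reject H₀

Answer: a) 0.0237, b) 0.0118, c) reject H₀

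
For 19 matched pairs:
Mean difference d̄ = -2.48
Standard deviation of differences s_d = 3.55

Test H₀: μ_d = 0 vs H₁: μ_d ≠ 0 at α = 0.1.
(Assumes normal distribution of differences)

Answer: t = -3.0452, reject H₀

Derivation:
df = n - 1 = 18
SE = s_d/√n = 3.55/√19 = 0.8144
t = d̄/SE = -2.48/0.8144 = -3.0452
Critical value: t_{0.05,18} = ±1.734
p-value ≈ 0.0070
Decision: reject H₀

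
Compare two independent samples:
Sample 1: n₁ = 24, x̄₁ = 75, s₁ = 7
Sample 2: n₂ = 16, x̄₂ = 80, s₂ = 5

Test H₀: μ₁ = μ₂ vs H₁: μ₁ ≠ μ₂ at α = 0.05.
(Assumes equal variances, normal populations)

Answer: t = -2.4641, reject H₀

Derivation:
Pooled variance: s²_p = [23×7² + 15×5²]/(38) = 39.5263
s_p = 6.2870
SE = s_p×√(1/n₁ + 1/n₂) = 6.2870×√(1/24 + 1/16) = 2.0291
t = (x̄₁ - x̄₂)/SE = (75 - 80)/2.0291 = -2.4641
df = 38, t-critical = ±2.024
Decision: reject H₀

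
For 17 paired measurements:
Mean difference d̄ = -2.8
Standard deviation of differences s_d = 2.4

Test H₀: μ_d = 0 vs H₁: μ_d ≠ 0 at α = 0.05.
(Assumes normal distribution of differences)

df = n - 1 = 16
SE = s_d/√n = 2.4/√17 = 0.5821
t = d̄/SE = -2.8/0.5821 = -4.8102
Critical value: t_{0.025,16} = ±2.120
p-value ≈ 0.0002
Decision: reject H₀

Answer: t = -4.8102, reject H₀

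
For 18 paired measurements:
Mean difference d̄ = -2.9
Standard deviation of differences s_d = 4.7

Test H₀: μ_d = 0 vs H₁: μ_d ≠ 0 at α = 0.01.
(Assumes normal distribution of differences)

Answer: t = -2.6178, fail to reject H₀

Derivation:
df = n - 1 = 17
SE = s_d/√n = 4.7/√18 = 1.1078
t = d̄/SE = -2.9/1.1078 = -2.6178
Critical value: t_{0.005,17} = ±2.898
p-value ≈ 0.0180
Decision: fail to reject H₀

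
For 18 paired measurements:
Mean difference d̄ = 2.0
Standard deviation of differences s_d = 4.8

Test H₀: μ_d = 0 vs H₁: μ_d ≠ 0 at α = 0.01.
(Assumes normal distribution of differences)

Answer: t = 1.7677, fail to reject H₀

Derivation:
df = n - 1 = 17
SE = s_d/√n = 4.8/√18 = 1.1314
t = d̄/SE = 2.0/1.1314 = 1.7677
Critical value: t_{0.005,17} = ±2.898
p-value ≈ 0.0951
Decision: fail to reject H₀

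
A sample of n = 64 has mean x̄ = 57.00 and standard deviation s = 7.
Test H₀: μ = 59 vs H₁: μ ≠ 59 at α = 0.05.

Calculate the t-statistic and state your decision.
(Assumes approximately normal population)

df = n - 1 = 63
SE = s/√n = 7/√64 = 0.8750
t = (x̄ - μ₀)/SE = (57.00 - 59)/0.8750 = -2.2857
Critical value: t_{0.025,63} = ±1.998
p-value ≈ 0.0256
Decision: reject H₀

Answer: t = -2.2857, reject H₀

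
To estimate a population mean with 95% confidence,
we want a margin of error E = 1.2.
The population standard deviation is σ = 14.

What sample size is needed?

z_0.025 = 1.960
n = (z×σ/E)² = (1.960×14/1.2)²
n = 522.8844
Round up: n = 523

Answer: n = 523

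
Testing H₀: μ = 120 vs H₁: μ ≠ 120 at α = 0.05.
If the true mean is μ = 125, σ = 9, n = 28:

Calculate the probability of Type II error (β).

Answer: β ≈ 0.1636

Derivation:
SE = σ/√n = 9/√28 = 1.7008
Critical values: μ₀ ± z_0.025×SE = 120 ± 1.960×1.7008
Acceptance region: (116.6664, 123.3336)
Under H₁ (μ = 125): z_high = (123.3336 - 125)/1.7008 = -0.9798, z_low = (116.6664 - 125)/1.7008 = -4.8998
β = P(not reject | H₁) = Φ(-0.9798) - Φ(-4.8998) ≈ 0.1636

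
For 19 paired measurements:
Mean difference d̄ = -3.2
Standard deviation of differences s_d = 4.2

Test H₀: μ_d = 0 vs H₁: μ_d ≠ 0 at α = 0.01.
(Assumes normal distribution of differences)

Answer: t = -3.3212, reject H₀

Derivation:
df = n - 1 = 18
SE = s_d/√n = 4.2/√19 = 0.9635
t = d̄/SE = -3.2/0.9635 = -3.3212
Critical value: t_{0.005,18} = ±2.878
p-value ≈ 0.0038
Decision: reject H₀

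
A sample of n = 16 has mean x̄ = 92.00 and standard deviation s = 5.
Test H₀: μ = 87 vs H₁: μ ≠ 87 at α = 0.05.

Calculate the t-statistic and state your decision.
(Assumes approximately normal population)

Answer: t = 4.0000, reject H₀

Derivation:
df = n - 1 = 15
SE = s/√n = 5/√16 = 1.2500
t = (x̄ - μ₀)/SE = (92.00 - 87)/1.2500 = 4.0000
Critical value: t_{0.025,15} = ±2.131
p-value ≈ 0.0012
Decision: reject H₀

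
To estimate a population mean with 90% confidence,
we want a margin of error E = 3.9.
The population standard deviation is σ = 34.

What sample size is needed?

Answer: n = 206

Derivation:
z_0.05 = 1.645
n = (z×σ/E)² = (1.645×34/3.9)²
n = 205.6650
Round up: n = 206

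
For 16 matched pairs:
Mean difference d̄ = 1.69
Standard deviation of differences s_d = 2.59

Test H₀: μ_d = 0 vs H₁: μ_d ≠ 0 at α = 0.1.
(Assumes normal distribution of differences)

Answer: t = 2.6100, reject H₀

Derivation:
df = n - 1 = 15
SE = s_d/√n = 2.59/√16 = 0.6475
t = d̄/SE = 1.69/0.6475 = 2.6100
Critical value: t_{0.05,15} = ±1.753
p-value ≈ 0.0197
Decision: reject H₀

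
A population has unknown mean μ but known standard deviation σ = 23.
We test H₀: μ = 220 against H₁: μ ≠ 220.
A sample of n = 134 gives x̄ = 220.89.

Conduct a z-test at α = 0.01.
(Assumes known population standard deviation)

Standard error: SE = σ/√n = 23/√134 = 1.9869
z-statistic: z = (x̄ - μ₀)/SE = (220.89 - 220)/1.9869 = 0.4479
Critical value: ±2.576
p-value = 0.6542
Decision: fail to reject H₀

Answer: z = 0.4479, fail to reject H₀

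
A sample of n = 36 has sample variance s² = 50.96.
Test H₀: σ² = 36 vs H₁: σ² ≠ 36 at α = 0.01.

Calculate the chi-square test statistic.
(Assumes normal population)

df = n - 1 = 35
χ² = (n-1)s²/σ₀² = 35×50.96/36 = 49.5444
Critical values: χ²_{0.995,35} = 17.192, χ²_{0.005,35} = 60.275
Rejection region: χ² < 17.192 or χ² > 60.275
Decision: fail to reject H₀

Answer: χ² = 49.5444, fail to reject H₀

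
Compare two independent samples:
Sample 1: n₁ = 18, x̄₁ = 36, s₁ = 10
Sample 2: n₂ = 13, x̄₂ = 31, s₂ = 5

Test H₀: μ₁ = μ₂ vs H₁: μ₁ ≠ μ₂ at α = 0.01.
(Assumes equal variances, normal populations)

Answer: t = 1.6542, fail to reject H₀

Derivation:
Pooled variance: s²_p = [17×10² + 12×5²]/(29) = 68.9655
s_p = 8.3045
SE = s_p×√(1/n₁ + 1/n₂) = 8.3045×√(1/18 + 1/13) = 3.0226
t = (x̄₁ - x̄₂)/SE = (36 - 31)/3.0226 = 1.6542
df = 29, t-critical = ±2.756
Decision: fail to reject H₀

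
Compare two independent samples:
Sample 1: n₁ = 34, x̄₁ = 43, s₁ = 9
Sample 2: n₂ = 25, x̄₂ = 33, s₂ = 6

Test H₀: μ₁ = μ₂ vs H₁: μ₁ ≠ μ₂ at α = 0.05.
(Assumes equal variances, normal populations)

Pooled variance: s²_p = [33×9² + 24×6²]/(57) = 62.0526
s_p = 7.8773
SE = s_p×√(1/n₁ + 1/n₂) = 7.8773×√(1/34 + 1/25) = 2.0754
t = (x̄₁ - x̄₂)/SE = (43 - 33)/2.0754 = 4.8183
df = 57, t-critical = ±2.002
Decision: reject H₀

Answer: t = 4.8183, reject H₀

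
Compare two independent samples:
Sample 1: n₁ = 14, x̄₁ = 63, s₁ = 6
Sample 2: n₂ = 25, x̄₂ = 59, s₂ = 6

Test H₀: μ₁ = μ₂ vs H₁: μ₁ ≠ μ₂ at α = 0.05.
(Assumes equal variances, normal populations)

Answer: t = 1.9971, fail to reject H₀

Derivation:
Pooled variance: s²_p = [13×6² + 24×6²]/(37) = 36.0000
s_p = 6.0000
SE = s_p×√(1/n₁ + 1/n₂) = 6.0000×√(1/14 + 1/25) = 2.0029
t = (x̄₁ - x̄₂)/SE = (63 - 59)/2.0029 = 1.9971
df = 37, t-critical = ±2.026
Decision: fail to reject H₀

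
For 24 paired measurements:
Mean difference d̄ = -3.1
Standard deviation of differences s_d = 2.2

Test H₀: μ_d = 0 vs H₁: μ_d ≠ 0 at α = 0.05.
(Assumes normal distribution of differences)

Answer: t = -6.9027, reject H₀

Derivation:
df = n - 1 = 23
SE = s_d/√n = 2.2/√24 = 0.4491
t = d̄/SE = -3.1/0.4491 = -6.9027
Critical value: t_{0.025,23} = ±2.069
p-value < 0.0001
Decision: reject H₀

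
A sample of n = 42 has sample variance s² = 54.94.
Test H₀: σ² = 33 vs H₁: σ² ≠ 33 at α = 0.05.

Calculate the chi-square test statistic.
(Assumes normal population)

df = n - 1 = 41
χ² = (n-1)s²/σ₀² = 41×54.94/33 = 68.2588
Critical values: χ²_{0.975,41} = 25.215, χ²_{0.025,41} = 60.561
Rejection region: χ² < 25.215 or χ² > 60.561
Decision: reject H₀

Answer: χ² = 68.2588, reject H₀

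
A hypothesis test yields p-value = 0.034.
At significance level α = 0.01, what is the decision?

Answer: fail to reject H₀

Derivation:
Compare p-value to α:
0.034 ≥ 0.01
Decision: fail to reject H₀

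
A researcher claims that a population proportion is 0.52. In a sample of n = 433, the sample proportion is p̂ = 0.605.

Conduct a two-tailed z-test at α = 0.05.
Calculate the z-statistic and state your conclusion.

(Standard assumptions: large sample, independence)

Answer: z = 3.5403, reject H₀

Derivation:
H₀: p = 0.52, H₁: p ≠ 0.52
Standard error: SE = √(p₀(1-p₀)/n) = √(0.52×0.48/433) = 0.024009
z-statistic: z = (p̂ - p₀)/SE = (0.605 - 0.52)/0.024009 = 3.5403
Critical value: z_0.025 = ±1.960
p-value = 0.0004
Decision: reject H₀ at α = 0.05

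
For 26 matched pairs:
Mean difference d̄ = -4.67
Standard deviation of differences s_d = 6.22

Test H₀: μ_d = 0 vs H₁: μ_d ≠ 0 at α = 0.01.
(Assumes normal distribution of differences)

Answer: t = -3.8285, reject H₀

Derivation:
df = n - 1 = 25
SE = s_d/√n = 6.22/√26 = 1.2198
t = d̄/SE = -4.67/1.2198 = -3.8285
Critical value: t_{0.005,25} = ±2.787
p-value ≈ 0.0008
Decision: reject H₀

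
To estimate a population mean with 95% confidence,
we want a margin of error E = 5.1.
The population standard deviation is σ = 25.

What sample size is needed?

Answer: n = 93

Derivation:
z_0.025 = 1.960
n = (z×σ/E)² = (1.960×25/5.1)²
n = 92.3106
Round up: n = 93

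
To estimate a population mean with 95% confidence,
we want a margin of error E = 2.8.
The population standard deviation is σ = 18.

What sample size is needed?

Answer: n = 159

Derivation:
z_0.025 = 1.960
n = (z×σ/E)² = (1.960×18/2.8)²
n = 158.7600
Round up: n = 159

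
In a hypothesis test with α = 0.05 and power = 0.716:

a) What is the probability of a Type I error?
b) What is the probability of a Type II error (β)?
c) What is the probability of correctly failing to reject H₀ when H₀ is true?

Answer: a) 0.05, b) 0.284, c) 0.95

Derivation:
a) Type I error probability = α = 0.05
b) Power = P(reject H₀ | H₁ true) = 1 - β = 0.716, so Type II error probability = β = 1 - Power = 0.284
c) P(fail to reject H₀ | H₀ true) = 1 - α = 0.95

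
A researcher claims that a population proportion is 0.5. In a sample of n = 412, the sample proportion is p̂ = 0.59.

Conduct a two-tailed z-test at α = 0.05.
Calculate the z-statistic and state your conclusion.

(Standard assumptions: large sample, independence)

H₀: p = 0.5, H₁: p ≠ 0.5
Standard error: SE = √(p₀(1-p₀)/n) = √(0.5×0.5/412) = 0.024633
z-statistic: z = (p̂ - p₀)/SE = (0.59 - 0.5)/0.024633 = 3.6536
Critical value: z_0.025 = ±1.960
p-value = 0.0003
Decision: reject H₀ at α = 0.05

Answer: z = 3.6536, reject H₀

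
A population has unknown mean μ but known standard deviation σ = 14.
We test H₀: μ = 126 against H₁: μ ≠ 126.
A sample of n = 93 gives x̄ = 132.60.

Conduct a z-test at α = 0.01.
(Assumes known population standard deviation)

Answer: z = 4.5464, reject H₀

Derivation:
Standard error: SE = σ/√n = 14/√93 = 1.4517
z-statistic: z = (x̄ - μ₀)/SE = (132.60 - 126)/1.4517 = 4.5464
Critical value: ±2.576
p-value < 0.0001
Decision: reject H₀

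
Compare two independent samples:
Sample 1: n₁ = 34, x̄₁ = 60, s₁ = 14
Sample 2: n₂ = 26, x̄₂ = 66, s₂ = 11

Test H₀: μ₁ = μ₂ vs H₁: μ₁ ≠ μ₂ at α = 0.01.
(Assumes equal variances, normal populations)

Answer: t = -1.8002, fail to reject H₀

Derivation:
Pooled variance: s²_p = [33×14² + 25×11²]/(58) = 163.6724
s_p = 12.7935
SE = s_p×√(1/n₁ + 1/n₂) = 12.7935×√(1/34 + 1/26) = 3.3330
t = (x̄₁ - x̄₂)/SE = (60 - 66)/3.3330 = -1.8002
df = 58, t-critical = ±2.663
Decision: fail to reject H₀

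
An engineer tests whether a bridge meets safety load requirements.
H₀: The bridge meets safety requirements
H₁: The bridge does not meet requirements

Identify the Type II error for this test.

Type I error: rejecting H₀ when it is actually true (false positive).
Type II error: failing to reject H₀ when H₁ is actually true (false negative).

Answer: Declaring an unsafe bridge to be safe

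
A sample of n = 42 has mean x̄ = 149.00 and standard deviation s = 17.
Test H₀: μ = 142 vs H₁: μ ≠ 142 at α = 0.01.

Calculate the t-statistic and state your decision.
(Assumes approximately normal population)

Answer: t = 2.6685, fail to reject H₀

Derivation:
df = n - 1 = 41
SE = s/√n = 17/√42 = 2.6232
t = (x̄ - μ₀)/SE = (149.00 - 142)/2.6232 = 2.6685
Critical value: t_{0.005,41} = ±2.701
p-value ≈ 0.0109
Decision: fail to reject H₀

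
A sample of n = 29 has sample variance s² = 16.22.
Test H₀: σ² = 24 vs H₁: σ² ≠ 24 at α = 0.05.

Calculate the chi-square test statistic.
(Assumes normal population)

df = n - 1 = 28
χ² = (n-1)s²/σ₀² = 28×16.22/24 = 18.9233
Critical values: χ²_{0.975,28} = 15.308, χ²_{0.025,28} = 44.461
Rejection region: χ² < 15.308 or χ² > 44.461
Decision: fail to reject H₀

Answer: χ² = 18.9233, fail to reject H₀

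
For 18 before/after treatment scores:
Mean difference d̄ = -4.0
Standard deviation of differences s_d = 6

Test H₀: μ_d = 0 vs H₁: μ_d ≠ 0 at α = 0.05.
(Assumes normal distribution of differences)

df = n - 1 = 17
SE = s_d/√n = 6/√18 = 1.4142
t = d̄/SE = -4.0/1.4142 = -2.8285
Critical value: t_{0.025,17} = ±2.110
p-value ≈ 0.0116
Decision: reject H₀

Answer: t = -2.8285, reject H₀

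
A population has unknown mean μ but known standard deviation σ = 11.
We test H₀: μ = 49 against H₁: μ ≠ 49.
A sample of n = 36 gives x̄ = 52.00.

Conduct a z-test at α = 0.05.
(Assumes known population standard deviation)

Standard error: SE = σ/√n = 11/√36 = 1.8333
z-statistic: z = (x̄ - μ₀)/SE = (52.00 - 49)/1.8333 = 1.6364
Critical value: ±1.960
p-value = 0.1018
Decision: fail to reject H₀

Answer: z = 1.6364, fail to reject H₀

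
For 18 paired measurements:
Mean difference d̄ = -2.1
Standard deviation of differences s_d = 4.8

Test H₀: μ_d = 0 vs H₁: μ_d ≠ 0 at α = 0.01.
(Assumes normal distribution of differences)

Answer: t = -1.8561, fail to reject H₀

Derivation:
df = n - 1 = 17
SE = s_d/√n = 4.8/√18 = 1.1314
t = d̄/SE = -2.1/1.1314 = -1.8561
Critical value: t_{0.005,17} = ±2.898
p-value ≈ 0.0809
Decision: fail to reject H₀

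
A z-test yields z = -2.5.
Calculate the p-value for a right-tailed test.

Answer: p-value ≈ 0.9938

Derivation:
For z = -2.5:
p = P(Z > -2.5) = 1 - Φ(-2.5) = 0.9938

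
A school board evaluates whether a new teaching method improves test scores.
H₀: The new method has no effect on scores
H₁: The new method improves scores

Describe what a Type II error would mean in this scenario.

Type I error: rejecting H₀ when it is actually true (false positive).
Type II error: failing to reject H₀ when H₁ is actually true (false negative).

Answer: Failing to adopt an effective teaching method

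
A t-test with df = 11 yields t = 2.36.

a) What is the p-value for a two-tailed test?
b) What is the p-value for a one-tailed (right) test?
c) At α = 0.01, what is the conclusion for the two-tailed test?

Using t-distribution with df = 11:
a) Two-tailed: p = 2×P(T > 2.36) = 0.0378
b) One-tailed: p = P(T > 2.36) = 0.0189
c) 0.0378 ≥ 0.01, fail to reject H₀

Answer: a) 0.0378, b) 0.0189, c) fail to reject H₀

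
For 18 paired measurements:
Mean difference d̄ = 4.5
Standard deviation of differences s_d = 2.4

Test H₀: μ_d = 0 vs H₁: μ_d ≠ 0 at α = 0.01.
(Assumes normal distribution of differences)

df = n - 1 = 17
SE = s_d/√n = 2.4/√18 = 0.5657
t = d̄/SE = 4.5/0.5657 = 7.9547
Critical value: t_{0.005,17} = ±2.898
p-value < 0.0001
Decision: reject H₀

Answer: t = 7.9547, reject H₀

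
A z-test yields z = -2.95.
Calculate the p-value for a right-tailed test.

For z = -2.95:
p = P(Z > -2.95) = 1 - Φ(-2.95) = 0.9984

Answer: p-value ≈ 0.9984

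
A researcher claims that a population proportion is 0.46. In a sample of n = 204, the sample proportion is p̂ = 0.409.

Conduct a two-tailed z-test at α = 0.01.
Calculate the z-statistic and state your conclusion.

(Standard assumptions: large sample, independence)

Answer: z = -1.4615, fail to reject H₀

Derivation:
H₀: p = 0.46, H₁: p ≠ 0.46
Standard error: SE = √(p₀(1-p₀)/n) = √(0.46×0.54/204) = 0.034895
z-statistic: z = (p̂ - p₀)/SE = (0.409 - 0.46)/0.034895 = -1.4615
Critical value: z_0.005 = ±2.576
p-value = 0.1439
Decision: fail to reject H₀ at α = 0.01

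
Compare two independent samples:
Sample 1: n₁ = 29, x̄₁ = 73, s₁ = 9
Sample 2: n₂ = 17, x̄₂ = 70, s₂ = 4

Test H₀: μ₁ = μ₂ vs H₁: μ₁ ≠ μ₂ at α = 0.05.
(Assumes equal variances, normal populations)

Pooled variance: s²_p = [28×9² + 16×4²]/(44) = 57.3636
s_p = 7.5739
SE = s_p×√(1/n₁ + 1/n₂) = 7.5739×√(1/29 + 1/17) = 2.3135
t = (x̄₁ - x̄₂)/SE = (73 - 70)/2.3135 = 1.2967
df = 44, t-critical = ±2.015
Decision: fail to reject H₀

Answer: t = 1.2967, fail to reject H₀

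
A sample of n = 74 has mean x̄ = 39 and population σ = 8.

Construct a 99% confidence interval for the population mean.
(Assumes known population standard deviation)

Answer: (36.6043, 41.3957)

Derivation:
Confidence level: 99%, α = 0.01
z_0.005 = 2.576
SE = σ/√n = 8/√74 = 0.9300
Margin of error = 2.576 × 0.9300 = 2.3957
CI: x̄ ± margin = 39 ± 2.3957
CI: (36.6043, 41.3957)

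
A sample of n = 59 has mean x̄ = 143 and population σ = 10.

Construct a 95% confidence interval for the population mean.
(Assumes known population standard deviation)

Confidence level: 95%, α = 0.05
z_0.025 = 1.960
SE = σ/√n = 10/√59 = 1.3019
Margin of error = 1.960 × 1.3019 = 2.5517
CI: x̄ ± margin = 143 ± 2.5517
CI: (140.4483, 145.5517)

Answer: (140.4483, 145.5517)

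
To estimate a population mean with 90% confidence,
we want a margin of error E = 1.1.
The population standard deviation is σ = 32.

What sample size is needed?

z_0.05 = 1.645
n = (z×σ/E)² = (1.645×32/1.1)²
n = 2290.0575
Round up: n = 2291

Answer: n = 2291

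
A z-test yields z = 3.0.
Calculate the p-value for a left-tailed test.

For z = 3.0:
p = P(Z < 3.0) = Φ(3.0) = 0.9987

Answer: p-value ≈ 0.9987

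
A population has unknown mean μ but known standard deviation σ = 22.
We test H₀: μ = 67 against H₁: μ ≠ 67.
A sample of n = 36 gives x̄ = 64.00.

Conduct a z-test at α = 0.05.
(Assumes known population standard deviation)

Answer: z = -0.8182, fail to reject H₀

Derivation:
Standard error: SE = σ/√n = 22/√36 = 3.6667
z-statistic: z = (x̄ - μ₀)/SE = (64.00 - 67)/3.6667 = -0.8182
Critical value: ±1.960
p-value = 0.4132
Decision: fail to reject H₀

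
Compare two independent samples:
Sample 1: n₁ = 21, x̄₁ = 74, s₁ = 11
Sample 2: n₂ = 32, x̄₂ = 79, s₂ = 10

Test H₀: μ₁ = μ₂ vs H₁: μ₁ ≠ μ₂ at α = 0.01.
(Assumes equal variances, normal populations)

Pooled variance: s²_p = [20×11² + 31×10²]/(51) = 108.2353
s_p = 10.4036
SE = s_p×√(1/n₁ + 1/n₂) = 10.4036×√(1/21 + 1/32) = 2.9217
t = (x̄₁ - x̄₂)/SE = (74 - 79)/2.9217 = -1.7113
df = 51, t-critical = ±2.676
Decision: fail to reject H₀

Answer: t = -1.7113, fail to reject H₀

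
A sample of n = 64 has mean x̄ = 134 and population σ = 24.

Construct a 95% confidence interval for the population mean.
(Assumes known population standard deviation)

Confidence level: 95%, α = 0.05
z_0.025 = 1.960
SE = σ/√n = 24/√64 = 3.0000
Margin of error = 1.960 × 3.0000 = 5.8800
CI: x̄ ± margin = 134 ± 5.8800
CI: (128.1200, 139.8800)

Answer: (128.1200, 139.8800)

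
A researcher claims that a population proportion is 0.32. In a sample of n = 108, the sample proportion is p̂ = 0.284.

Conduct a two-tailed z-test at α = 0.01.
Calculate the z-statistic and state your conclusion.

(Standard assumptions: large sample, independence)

H₀: p = 0.32, H₁: p ≠ 0.32
Standard error: SE = √(p₀(1-p₀)/n) = √(0.32×0.68/108) = 0.044887
z-statistic: z = (p̂ - p₀)/SE = (0.284 - 0.32)/0.044887 = -0.8020
Critical value: z_0.005 = ±2.576
p-value = 0.4226
Decision: fail to reject H₀ at α = 0.01

Answer: z = -0.8020, fail to reject H₀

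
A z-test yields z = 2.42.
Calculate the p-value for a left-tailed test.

For z = 2.42:
p = P(Z < 2.42) = Φ(2.42) = 0.9922

Answer: p-value ≈ 0.9922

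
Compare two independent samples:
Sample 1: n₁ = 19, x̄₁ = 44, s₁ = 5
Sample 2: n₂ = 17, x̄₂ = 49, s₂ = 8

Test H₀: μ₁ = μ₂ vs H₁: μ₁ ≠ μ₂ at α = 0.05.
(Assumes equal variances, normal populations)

Answer: t = -2.2746, reject H₀

Derivation:
Pooled variance: s²_p = [18×5² + 16×8²]/(34) = 43.3529
s_p = 6.5843
SE = s_p×√(1/n₁ + 1/n₂) = 6.5843×√(1/19 + 1/17) = 2.1982
t = (x̄₁ - x̄₂)/SE = (44 - 49)/2.1982 = -2.2746
df = 34, t-critical = ±2.032
Decision: reject H₀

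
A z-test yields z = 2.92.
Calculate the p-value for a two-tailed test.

For z = 2.92:
p = 2×P(Z > |2.92|) = 2×(1 - Φ(2.92)) = 0.0035

Answer: p-value ≈ 0.0035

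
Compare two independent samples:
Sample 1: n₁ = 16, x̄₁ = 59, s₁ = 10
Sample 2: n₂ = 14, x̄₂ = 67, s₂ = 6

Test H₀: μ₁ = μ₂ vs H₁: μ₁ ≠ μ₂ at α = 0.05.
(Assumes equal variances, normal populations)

Answer: t = -2.6075, reject H₀

Derivation:
Pooled variance: s²_p = [15×10² + 13×6²]/(28) = 70.2857
s_p = 8.3837
SE = s_p×√(1/n₁ + 1/n₂) = 8.3837×√(1/16 + 1/14) = 3.0681
t = (x̄₁ - x̄₂)/SE = (59 - 67)/3.0681 = -2.6075
df = 28, t-critical = ±2.048
Decision: reject H₀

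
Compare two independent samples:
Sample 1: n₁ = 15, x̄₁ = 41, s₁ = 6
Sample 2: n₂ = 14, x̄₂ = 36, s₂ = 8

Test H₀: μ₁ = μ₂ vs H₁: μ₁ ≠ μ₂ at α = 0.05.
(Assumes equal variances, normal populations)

Pooled variance: s²_p = [14×6² + 13×8²]/(27) = 49.4815
s_p = 7.0343
SE = s_p×√(1/n₁ + 1/n₂) = 7.0343×√(1/15 + 1/14) = 2.6140
t = (x̄₁ - x̄₂)/SE = (41 - 36)/2.6140 = 1.9128
df = 27, t-critical = ±2.052
Decision: fail to reject H₀

Answer: t = 1.9128, fail to reject H₀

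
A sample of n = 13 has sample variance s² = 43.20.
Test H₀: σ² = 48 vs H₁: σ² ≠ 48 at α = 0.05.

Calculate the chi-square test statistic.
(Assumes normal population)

df = n - 1 = 12
χ² = (n-1)s²/σ₀² = 12×43.20/48 = 10.8000
Critical values: χ²_{0.975,12} = 4.404, χ²_{0.025,12} = 23.337
Rejection region: χ² < 4.404 or χ² > 23.337
Decision: fail to reject H₀

Answer: χ² = 10.8000, fail to reject H₀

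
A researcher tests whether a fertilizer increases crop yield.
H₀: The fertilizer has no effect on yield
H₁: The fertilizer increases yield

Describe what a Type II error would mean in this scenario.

Answer: Failing to recommend an effective fertilizer

Derivation:
Type I error: rejecting H₀ when it is actually true (false positive).
Type II error: failing to reject H₀ when H₁ is actually true (false negative).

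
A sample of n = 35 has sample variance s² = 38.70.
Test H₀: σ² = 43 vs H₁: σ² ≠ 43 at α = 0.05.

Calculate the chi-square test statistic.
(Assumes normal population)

df = n - 1 = 34
χ² = (n-1)s²/σ₀² = 34×38.70/43 = 30.6000
Critical values: χ²_{0.975,34} = 19.806, χ²_{0.025,34} = 51.966
Rejection region: χ² < 19.806 or χ² > 51.966
Decision: fail to reject H₀

Answer: χ² = 30.6000, fail to reject H₀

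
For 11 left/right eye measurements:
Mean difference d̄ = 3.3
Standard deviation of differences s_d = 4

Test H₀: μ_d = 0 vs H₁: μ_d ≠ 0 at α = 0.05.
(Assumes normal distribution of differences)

df = n - 1 = 10
SE = s_d/√n = 4/√11 = 1.2060
t = d̄/SE = 3.3/1.2060 = 2.7363
Critical value: t_{0.025,10} = ±2.228
p-value ≈ 0.0210
Decision: reject H₀

Answer: t = 2.7363, reject H₀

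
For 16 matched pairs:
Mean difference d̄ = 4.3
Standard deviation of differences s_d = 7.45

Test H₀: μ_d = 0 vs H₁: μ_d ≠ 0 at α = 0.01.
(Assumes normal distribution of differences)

df = n - 1 = 15
SE = s_d/√n = 7.45/√16 = 1.8625
t = d̄/SE = 4.3/1.8625 = 2.3087
Critical value: t_{0.005,15} = ±2.947
p-value ≈ 0.0356
Decision: fail to reject H₀

Answer: t = 2.3087, fail to reject H₀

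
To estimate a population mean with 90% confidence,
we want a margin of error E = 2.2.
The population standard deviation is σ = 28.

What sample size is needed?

Answer: n = 439

Derivation:
z_0.05 = 1.645
n = (z×σ/E)² = (1.645×28/2.2)²
n = 438.3313
Round up: n = 439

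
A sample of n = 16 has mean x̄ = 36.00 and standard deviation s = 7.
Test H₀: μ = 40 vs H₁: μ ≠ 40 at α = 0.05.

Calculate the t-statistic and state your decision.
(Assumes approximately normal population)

df = n - 1 = 15
SE = s/√n = 7/√16 = 1.7500
t = (x̄ - μ₀)/SE = (36.00 - 40)/1.7500 = -2.2857
Critical value: t_{0.025,15} = ±2.131
p-value ≈ 0.0372
Decision: reject H₀

Answer: t = -2.2857, reject H₀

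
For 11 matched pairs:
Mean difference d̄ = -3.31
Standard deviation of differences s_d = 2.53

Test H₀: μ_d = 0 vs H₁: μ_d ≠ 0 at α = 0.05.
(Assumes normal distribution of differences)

df = n - 1 = 10
SE = s_d/√n = 2.53/√11 = 0.7628
t = d̄/SE = -3.31/0.7628 = -4.3393
Critical value: t_{0.025,10} = ±2.228
p-value ≈ 0.0015
Decision: reject H₀

Answer: t = -4.3393, reject H₀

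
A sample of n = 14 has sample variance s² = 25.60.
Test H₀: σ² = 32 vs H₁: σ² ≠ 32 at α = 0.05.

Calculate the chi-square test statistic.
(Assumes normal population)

Answer: χ² = 10.4000, fail to reject H₀

Derivation:
df = n - 1 = 13
χ² = (n-1)s²/σ₀² = 13×25.60/32 = 10.4000
Critical values: χ²_{0.975,13} = 5.009, χ²_{0.025,13} = 24.736
Rejection region: χ² < 5.009 or χ² > 24.736
Decision: fail to reject H₀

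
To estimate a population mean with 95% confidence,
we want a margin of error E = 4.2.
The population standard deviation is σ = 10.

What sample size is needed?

z_0.025 = 1.960
n = (z×σ/E)² = (1.960×10/4.2)²
n = 21.7778
Round up: n = 22

Answer: n = 22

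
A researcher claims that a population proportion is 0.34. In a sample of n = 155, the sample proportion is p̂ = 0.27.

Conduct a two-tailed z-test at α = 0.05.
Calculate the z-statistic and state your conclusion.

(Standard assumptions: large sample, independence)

H₀: p = 0.34, H₁: p ≠ 0.34
Standard error: SE = √(p₀(1-p₀)/n) = √(0.34×0.66/155) = 0.038049
z-statistic: z = (p̂ - p₀)/SE = (0.27 - 0.34)/0.038049 = -1.8397
Critical value: z_0.025 = ±1.960
p-value = 0.0658
Decision: fail to reject H₀ at α = 0.05

Answer: z = -1.8397, fail to reject H₀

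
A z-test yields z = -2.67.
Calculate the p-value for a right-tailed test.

Answer: p-value ≈ 0.9962

Derivation:
For z = -2.67:
p = P(Z > -2.67) = 1 - Φ(-2.67) = 0.9962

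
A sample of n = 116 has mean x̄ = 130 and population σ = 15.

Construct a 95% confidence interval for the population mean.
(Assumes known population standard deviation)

Confidence level: 95%, α = 0.05
z_0.025 = 1.960
SE = σ/√n = 15/√116 = 1.3927
Margin of error = 1.960 × 1.3927 = 2.7297
CI: x̄ ± margin = 130 ± 2.7297
CI: (127.2703, 132.7297)

Answer: (127.2703, 132.7297)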